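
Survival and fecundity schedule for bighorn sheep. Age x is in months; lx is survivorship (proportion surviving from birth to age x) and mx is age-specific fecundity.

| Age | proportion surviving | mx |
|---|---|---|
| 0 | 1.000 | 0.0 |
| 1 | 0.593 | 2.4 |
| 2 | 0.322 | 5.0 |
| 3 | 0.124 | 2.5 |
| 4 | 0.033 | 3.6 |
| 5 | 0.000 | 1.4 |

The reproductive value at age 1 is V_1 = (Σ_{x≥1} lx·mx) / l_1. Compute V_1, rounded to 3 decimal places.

5.838

lx·mx for x ≥ 1: 1.4232, 1.61, 0.31, 0.1188, 0 → sum = 3.462
V_1 = 3.462 / l_1 = 3.462 / 0.593 = 5.838111… → 5.838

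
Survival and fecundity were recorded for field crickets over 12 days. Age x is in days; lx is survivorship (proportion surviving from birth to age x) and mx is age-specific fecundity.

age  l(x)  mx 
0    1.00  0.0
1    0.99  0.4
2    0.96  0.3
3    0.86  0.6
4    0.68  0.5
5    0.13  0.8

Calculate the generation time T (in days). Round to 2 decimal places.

2.68

lx·mx: 0, 0.396, 0.288, 0.516, 0.34, 0.104 → R0 = 1.644
x·lx·mx: 0, 0.396, 0.576, 1.548, 1.36, 0.52 → Σ = 4.4
T = 4.4 / 1.644 = 2.676399… → 2.68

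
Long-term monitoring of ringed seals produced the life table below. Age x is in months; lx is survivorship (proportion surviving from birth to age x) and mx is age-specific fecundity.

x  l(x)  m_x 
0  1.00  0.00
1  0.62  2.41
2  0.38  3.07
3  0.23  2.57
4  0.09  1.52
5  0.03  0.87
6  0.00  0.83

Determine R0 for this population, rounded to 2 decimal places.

3.41

lx·mx by age: 0, 1.4942, 1.1666, 0.5911, 0.1368, 0.0261, 0
R0 = Σ lx·mx = 3.4148 → 3.41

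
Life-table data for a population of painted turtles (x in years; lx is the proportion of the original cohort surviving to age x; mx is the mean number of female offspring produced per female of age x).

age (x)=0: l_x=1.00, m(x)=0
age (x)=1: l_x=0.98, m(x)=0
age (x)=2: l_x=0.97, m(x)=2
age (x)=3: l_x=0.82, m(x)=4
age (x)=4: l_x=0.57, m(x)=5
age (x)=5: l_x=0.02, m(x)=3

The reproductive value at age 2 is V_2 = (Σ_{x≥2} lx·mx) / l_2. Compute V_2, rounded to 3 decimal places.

lx·mx for x ≥ 2: 1.94, 3.28, 2.85, 0.06 → sum = 8.13
V_2 = 8.13 / l_2 = 8.13 / 0.97 = 8.381443… → 8.381

8.381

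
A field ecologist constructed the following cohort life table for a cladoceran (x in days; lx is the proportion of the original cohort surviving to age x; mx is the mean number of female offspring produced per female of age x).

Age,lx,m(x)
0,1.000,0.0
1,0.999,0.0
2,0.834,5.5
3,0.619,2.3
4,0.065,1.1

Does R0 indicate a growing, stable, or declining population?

R0 = Σ lx·mx = 0 + 0 + 4.587 + 1.4237 + 0.0715 = 6.0822
R0 > 1, so the population is growing.

growing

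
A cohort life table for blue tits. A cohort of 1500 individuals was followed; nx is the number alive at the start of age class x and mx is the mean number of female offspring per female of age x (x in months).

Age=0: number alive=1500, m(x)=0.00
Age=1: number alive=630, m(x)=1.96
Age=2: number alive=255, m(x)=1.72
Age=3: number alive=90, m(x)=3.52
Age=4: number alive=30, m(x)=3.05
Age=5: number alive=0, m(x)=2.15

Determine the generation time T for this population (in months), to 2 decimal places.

lx = nx/n0 = nx/1500: 1, 0.42, 0.17, 0.06, 0.02, 0
lx·mx: 0, 0.8232, 0.2924, 0.2112, 0.061, 0 → R0 = 1.3878
x·lx·mx: 0, 0.8232, 0.5848, 0.6336, 0.244, 0 → Σ = 2.2856
T = 2.2856 / 1.3878 = 1.646923… → 1.65

1.65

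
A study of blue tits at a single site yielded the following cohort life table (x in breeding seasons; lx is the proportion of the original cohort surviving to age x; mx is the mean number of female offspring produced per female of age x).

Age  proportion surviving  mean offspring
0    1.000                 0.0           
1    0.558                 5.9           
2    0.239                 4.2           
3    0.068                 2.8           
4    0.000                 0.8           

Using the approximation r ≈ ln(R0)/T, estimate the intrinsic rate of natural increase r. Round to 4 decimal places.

1.1470

R0 = Σ lx·mx = 0 + 3.2922 + 1.0038 + 0.1904 + 0 = 4.4864
Σ x·lx·mx = 5.871; T = 5.871/4.4864 = 1.30862…
r ≈ ln(R0)/T = ln(4.4864)/1.30862… = 1.147047… → 1.1470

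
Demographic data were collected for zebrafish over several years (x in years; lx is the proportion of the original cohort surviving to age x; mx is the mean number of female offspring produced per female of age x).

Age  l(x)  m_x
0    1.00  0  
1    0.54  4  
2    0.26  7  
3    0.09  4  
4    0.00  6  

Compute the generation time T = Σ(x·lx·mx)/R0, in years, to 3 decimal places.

1.585

lx·mx: 0, 2.16, 1.82, 0.36, 0 → R0 = 4.34
x·lx·mx: 0, 2.16, 3.64, 1.08, 0 → Σ = 6.88
T = 6.88 / 4.34 = 1.585253… → 1.585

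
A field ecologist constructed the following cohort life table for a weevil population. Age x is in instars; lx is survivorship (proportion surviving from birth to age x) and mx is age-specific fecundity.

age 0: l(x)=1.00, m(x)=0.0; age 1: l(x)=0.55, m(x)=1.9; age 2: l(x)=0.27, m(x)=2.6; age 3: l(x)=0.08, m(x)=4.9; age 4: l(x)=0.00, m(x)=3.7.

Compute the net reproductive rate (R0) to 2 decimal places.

2.14

lx·mx by age: 0, 1.045, 0.702, 0.392, 0
R0 = Σ lx·mx = 2.139 → 2.14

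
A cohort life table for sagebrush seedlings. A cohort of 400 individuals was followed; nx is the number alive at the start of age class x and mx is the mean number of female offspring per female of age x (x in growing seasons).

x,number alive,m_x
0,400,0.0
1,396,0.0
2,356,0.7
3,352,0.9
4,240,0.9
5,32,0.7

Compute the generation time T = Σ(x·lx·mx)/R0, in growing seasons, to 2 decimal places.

3.01

lx = nx/n0 = nx/400: 1, 0.99, 0.89, 0.88, 0.6, 0.08
lx·mx: 0, 0, 0.623, 0.792, 0.54, 0.056 → R0 = 2.011
x·lx·mx: 0, 0, 1.246, 2.376, 2.16, 0.28 → Σ = 6.062
T = 6.062 / 2.011 = 3.014421… → 3.01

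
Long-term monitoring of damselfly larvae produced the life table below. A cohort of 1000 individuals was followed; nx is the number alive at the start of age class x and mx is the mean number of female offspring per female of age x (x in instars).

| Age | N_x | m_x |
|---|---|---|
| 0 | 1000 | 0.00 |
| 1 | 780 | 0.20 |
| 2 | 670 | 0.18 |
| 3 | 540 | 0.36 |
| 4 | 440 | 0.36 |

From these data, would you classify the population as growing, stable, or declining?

declining

lx = nx/n0 = nx/1000: 1, 0.78, 0.67, 0.54, 0.44
R0 = Σ lx·mx = 0 + 0.156 + 0.1206 + 0.1944 + 0.1584 = 0.6294
R0 < 1, so the population is declining.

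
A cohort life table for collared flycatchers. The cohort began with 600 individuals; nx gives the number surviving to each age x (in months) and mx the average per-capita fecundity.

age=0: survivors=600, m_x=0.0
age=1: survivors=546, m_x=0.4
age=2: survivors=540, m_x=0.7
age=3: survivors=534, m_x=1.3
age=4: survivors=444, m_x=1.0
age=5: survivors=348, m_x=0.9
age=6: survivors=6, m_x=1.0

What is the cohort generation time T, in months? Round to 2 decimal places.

lx = nx/n0 = nx/600: 1, 0.91, 0.9, 0.89, 0.74, 0.58, 0.01
lx·mx: 0, 0.364, 0.63, 1.157, 0.74, 0.522, 0.01 → R0 = 3.423
x·lx·mx: 0, 0.364, 1.26, 3.471, 2.96, 2.61, 0.06 → Σ = 10.725
T = 10.725 / 3.423 = 3.133216… → 3.13

3.13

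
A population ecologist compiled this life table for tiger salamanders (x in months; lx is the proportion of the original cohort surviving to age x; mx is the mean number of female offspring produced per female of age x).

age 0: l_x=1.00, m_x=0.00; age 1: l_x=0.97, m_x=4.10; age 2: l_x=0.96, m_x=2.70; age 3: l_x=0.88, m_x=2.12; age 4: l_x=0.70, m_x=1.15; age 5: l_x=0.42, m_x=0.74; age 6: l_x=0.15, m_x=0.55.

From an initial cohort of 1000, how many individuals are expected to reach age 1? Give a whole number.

Expected survivors = N0 · l_1 = 1000 × 0.97 = 970 → 970

970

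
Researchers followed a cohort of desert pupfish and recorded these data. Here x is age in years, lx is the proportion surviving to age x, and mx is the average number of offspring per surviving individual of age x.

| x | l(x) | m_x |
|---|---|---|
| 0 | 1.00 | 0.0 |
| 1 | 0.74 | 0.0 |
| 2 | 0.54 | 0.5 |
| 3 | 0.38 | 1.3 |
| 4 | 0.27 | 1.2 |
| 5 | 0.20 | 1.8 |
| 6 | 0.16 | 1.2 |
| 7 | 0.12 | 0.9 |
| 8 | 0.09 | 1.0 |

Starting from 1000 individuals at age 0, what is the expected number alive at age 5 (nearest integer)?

Expected survivors = N0 · l_5 = 1000 × 0.20 = 200 → 200

200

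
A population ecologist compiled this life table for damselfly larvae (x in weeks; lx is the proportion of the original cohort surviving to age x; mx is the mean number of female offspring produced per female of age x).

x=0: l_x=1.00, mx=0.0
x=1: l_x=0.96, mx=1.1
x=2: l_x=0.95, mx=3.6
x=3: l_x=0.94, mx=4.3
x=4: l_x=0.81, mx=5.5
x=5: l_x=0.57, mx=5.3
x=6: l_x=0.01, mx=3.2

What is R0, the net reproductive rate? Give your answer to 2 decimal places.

lx·mx by age: 0, 1.056, 3.42, 4.042, 4.455, 3.021, 0.032
R0 = Σ lx·mx = 16.026 → 16.03

16.03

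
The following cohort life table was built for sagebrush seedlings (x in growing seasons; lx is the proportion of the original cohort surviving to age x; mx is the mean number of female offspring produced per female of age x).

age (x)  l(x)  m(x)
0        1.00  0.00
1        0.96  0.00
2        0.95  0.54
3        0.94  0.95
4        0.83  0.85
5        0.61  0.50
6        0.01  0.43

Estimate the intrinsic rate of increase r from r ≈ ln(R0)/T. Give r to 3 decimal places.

0.265

R0 = Σ lx·mx = 0 + 0 + 0.513 + 0.893 + 0.7055 + 0.305 + 0.0043 = 2.4208
Σ x·lx·mx = 8.0778; T = 8.0778/2.4208 = 3.33683…
r ≈ ln(R0)/T = ln(2.4208)/3.33683… = 0.26495… → 0.265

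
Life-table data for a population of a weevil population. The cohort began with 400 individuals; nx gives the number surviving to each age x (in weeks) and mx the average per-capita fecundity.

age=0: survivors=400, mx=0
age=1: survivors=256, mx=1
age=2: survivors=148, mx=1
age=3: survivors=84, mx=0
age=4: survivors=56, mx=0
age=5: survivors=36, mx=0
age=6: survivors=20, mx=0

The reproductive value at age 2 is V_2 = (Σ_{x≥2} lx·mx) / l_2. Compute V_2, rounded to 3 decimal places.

1.000

lx = nx/n0 = nx/400: 1, 0.64, 0.37, 0.21, 0.14, 0.09, 0.05
lx·mx for x ≥ 2: 0.37, 0, 0, 0, 0 → sum = 0.37
V_2 = 0.37 / l_2 = 0.37 / 0.37 = 1 → 1.000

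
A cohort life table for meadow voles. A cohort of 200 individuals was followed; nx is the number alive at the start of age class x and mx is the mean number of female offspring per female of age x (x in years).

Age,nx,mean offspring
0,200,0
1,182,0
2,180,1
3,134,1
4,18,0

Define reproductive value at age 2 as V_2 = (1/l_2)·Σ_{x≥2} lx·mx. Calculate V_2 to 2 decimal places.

lx = nx/n0 = nx/200: 1, 0.91, 0.9, 0.67, 0.09
lx·mx for x ≥ 2: 0.9, 0.67, 0 → sum = 1.57
V_2 = 1.57 / l_2 = 1.57 / 0.9 = 1.744444… → 1.74

1.74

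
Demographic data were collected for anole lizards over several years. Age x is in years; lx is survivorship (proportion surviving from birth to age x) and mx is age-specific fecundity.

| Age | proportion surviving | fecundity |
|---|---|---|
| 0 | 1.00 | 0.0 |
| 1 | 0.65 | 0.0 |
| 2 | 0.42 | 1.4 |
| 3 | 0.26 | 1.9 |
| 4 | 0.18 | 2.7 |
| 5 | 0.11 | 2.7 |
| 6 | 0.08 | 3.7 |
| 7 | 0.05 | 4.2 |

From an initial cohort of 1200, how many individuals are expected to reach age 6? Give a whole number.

Expected survivors = N0 · l_6 = 1200 × 0.08 = 96 → 96

96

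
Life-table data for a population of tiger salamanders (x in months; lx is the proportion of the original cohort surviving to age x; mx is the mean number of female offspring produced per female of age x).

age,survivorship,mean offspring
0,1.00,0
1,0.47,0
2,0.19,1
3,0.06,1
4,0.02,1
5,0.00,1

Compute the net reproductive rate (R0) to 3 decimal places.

0.270

lx·mx by age: 0, 0, 0.19, 0.06, 0.02, 0
R0 = Σ lx·mx = 0.27 → 0.270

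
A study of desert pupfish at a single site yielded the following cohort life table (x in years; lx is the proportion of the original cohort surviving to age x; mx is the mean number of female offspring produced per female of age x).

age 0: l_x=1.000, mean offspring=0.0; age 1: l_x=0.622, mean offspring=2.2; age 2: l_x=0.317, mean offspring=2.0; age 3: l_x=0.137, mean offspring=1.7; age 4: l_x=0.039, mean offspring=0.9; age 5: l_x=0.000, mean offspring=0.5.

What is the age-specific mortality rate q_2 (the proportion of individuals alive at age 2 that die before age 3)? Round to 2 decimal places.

0.57

q_2 = (l_2 − l_3) / l_2 = (0.317 − 0.137) / 0.317
     = 0.18 / 0.317 = 0.567823… → 0.57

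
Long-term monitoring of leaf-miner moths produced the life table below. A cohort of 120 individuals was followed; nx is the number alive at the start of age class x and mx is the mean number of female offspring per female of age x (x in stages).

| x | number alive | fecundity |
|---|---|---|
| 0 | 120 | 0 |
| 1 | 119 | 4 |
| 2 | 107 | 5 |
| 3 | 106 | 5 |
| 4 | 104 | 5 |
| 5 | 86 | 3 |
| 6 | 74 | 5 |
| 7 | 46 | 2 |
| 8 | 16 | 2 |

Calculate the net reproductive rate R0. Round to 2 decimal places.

23.44

lx = nx/n0 = nx/120: 1, 0.99167…, 0.89167…, 0.88333…, 0.86667…, 0.71667…, 0.61667…, 0.38333…, 0.13333…
lx·mx by age: 0, 3.966667…, 4.458333…, 4.416667…, 4.333333…, 2.15…, 3.083333…, 0.766667…, 0.266667…
R0 = Σ lx·mx = 23.441667… → 23.44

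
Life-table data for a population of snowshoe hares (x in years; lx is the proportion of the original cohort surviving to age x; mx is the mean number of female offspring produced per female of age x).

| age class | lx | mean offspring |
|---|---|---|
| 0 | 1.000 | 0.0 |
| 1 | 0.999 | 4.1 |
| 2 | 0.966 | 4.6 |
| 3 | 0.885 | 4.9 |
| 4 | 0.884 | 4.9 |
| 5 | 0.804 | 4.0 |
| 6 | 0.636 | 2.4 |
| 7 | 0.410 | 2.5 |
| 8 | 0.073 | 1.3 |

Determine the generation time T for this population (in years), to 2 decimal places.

lx·mx: 0, 4.0959, 4.4436, 4.3365, 4.3316, 3.216, 1.5264, 1.025, 0.0949 → R0 = 23.0699
x·lx·mx: 0, 4.0959, 8.8872, 13.0095, 17.3264, 16.08, 9.1584, 7.175, 0.7592 → Σ = 76.4916
T = 76.4916 / 23.0699 = 3.315645… → 3.32

3.32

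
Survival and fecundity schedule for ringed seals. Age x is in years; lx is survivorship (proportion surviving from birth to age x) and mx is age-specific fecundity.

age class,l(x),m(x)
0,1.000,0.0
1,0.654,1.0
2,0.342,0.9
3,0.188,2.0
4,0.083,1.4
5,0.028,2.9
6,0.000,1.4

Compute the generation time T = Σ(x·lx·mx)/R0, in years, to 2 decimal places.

lx·mx: 0, 0.654, 0.3078, 0.376, 0.1162, 0.0812, 0 → R0 = 1.5352
x·lx·mx: 0, 0.654, 0.6156, 1.128, 0.4648, 0.406, 0 → Σ = 3.2684
T = 3.2684 / 1.5352 = 2.128973… → 2.13

2.13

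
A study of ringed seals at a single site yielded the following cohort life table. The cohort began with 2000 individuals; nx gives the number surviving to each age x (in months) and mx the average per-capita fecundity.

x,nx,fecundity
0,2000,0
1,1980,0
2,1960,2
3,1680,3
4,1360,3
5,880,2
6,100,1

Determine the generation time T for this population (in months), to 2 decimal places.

lx = nx/n0 = nx/2000: 1, 0.99, 0.98, 0.84, 0.68, 0.44, 0.05
lx·mx: 0, 0, 1.96, 2.52, 2.04, 0.88, 0.05 → R0 = 7.45
x·lx·mx: 0, 0, 3.92, 7.56, 8.16, 4.4, 0.3 → Σ = 24.34
T = 24.34 / 7.45 = 3.267114… → 3.27

3.27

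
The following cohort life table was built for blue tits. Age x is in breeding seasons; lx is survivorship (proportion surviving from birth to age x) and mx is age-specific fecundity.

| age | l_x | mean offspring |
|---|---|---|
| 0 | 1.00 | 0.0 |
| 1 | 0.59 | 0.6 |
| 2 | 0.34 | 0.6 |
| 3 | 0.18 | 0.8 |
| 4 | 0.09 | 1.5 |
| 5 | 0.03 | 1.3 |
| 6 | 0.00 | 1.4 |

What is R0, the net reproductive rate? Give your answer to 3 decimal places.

0.876

lx·mx by age: 0, 0.354, 0.204, 0.144, 0.135, 0.039, 0
R0 = Σ lx·mx = 0.876 → 0.876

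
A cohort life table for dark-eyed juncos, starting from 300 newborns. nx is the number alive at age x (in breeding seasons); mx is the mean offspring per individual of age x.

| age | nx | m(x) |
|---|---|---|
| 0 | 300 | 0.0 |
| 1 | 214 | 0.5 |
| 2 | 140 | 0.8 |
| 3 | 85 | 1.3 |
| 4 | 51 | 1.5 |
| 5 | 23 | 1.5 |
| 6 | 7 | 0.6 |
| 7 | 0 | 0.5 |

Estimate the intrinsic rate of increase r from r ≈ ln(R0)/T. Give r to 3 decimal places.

lx = nx/n0 = nx/300: 1, 0.71333…, 0.46667…, 0.28333…, 0.17, 0.07667…, 0.02333…, 0
R0 = Σ lx·mx = 0 + 0.35667… + 0.37333… + 0.36833… + 0.255 + 0.115… + 0.014… + 0 = 1.482333…
Σ x·lx·mx = 3.887333…; T = 3.887333…/1.482333… = 2.62244…
r ≈ ln(R0)/T = ln(1.482333…)/2.62244… = 0.1501… → 0.150

0.150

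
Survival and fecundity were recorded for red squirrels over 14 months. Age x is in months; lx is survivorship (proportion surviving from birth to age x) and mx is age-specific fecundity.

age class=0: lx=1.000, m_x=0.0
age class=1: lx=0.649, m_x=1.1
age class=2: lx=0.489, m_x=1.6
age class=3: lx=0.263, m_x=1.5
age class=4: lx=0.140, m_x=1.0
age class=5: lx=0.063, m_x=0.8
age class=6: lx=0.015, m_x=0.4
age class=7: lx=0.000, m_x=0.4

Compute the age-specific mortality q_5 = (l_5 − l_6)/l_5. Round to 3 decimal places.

0.762

q_5 = (l_5 − l_6) / l_5 = (0.063 − 0.015) / 0.063
     = 0.048 / 0.063 = 0.761905… → 0.762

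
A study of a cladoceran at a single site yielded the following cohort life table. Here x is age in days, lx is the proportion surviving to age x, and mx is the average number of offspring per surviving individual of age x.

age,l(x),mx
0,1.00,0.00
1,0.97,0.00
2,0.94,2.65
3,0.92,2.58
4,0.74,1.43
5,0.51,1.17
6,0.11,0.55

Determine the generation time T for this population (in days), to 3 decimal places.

2.991

lx·mx: 0, 0, 2.491, 2.3736, 1.0582, 0.5967, 0.0605 → R0 = 6.58
x·lx·mx: 0, 0, 4.982, 7.1208, 4.2328, 2.9835, 0.363 → Σ = 19.6821
T = 19.6821 / 6.58 = 2.991201… → 2.991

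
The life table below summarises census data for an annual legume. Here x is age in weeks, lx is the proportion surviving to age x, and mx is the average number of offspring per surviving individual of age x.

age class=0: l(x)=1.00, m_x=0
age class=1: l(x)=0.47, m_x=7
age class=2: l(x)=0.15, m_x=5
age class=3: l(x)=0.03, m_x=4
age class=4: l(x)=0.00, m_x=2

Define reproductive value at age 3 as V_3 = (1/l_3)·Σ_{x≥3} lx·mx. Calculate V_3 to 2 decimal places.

4.00

lx·mx for x ≥ 3: 0.12, 0 → sum = 0.12
V_3 = 0.12 / l_3 = 0.12 / 0.03 = 4 → 4.00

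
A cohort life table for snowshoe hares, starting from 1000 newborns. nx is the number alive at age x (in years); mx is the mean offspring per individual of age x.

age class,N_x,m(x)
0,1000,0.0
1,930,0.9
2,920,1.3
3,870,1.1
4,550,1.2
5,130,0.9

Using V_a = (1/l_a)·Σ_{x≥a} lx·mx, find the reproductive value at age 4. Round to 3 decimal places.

1.413

lx = nx/n0 = nx/1000: 1, 0.93, 0.92, 0.87, 0.55, 0.13
lx·mx for x ≥ 4: 0.66, 0.117 → sum = 0.777
V_4 = 0.777 / l_4 = 0.777 / 0.55 = 1.412727… → 1.413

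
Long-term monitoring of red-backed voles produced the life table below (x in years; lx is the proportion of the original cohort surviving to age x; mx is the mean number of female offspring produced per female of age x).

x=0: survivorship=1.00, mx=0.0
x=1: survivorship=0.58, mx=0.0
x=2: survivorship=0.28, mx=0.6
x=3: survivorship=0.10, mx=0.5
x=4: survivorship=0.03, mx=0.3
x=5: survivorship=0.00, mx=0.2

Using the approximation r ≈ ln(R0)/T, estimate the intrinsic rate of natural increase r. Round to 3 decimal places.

R0 = Σ lx·mx = 0 + 0 + 0.168 + 0.05 + 0.009 + 0 = 0.227
Σ x·lx·mx = 0.522; T = 0.522/0.227 = 2.29956…
r ≈ ln(R0)/T = ln(0.227)/2.29956… = -0.64482… → -0.645

-0.645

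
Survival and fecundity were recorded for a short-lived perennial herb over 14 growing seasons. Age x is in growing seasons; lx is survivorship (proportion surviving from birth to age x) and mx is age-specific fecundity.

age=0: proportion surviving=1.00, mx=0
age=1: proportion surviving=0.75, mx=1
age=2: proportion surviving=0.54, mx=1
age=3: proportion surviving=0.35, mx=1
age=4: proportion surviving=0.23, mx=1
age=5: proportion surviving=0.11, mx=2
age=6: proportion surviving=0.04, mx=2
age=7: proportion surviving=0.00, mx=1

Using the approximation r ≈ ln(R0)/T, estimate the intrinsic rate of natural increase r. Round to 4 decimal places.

R0 = Σ lx·mx = 0 + 0.75 + 0.54 + 0.35 + 0.23 + 0.22 + 0.08 + 0 = 2.17
Σ x·lx·mx = 5.38; T = 5.38/2.17 = 2.47926…
r ≈ ln(R0)/T = ln(2.17)/2.47926… = 0.312483… → 0.3125

0.3125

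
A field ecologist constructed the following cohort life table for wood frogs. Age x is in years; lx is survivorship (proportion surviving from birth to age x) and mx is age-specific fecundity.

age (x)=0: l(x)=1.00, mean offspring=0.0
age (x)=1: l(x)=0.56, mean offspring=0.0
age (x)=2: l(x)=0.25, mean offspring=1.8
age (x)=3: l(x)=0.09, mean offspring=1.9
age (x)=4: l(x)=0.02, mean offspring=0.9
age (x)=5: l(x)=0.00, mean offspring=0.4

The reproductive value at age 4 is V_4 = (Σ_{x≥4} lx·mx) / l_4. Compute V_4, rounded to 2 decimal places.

lx·mx for x ≥ 4: 0.018, 0 → sum = 0.018
V_4 = 0.018 / l_4 = 0.018 / 0.02 = 0.9 → 0.90

0.90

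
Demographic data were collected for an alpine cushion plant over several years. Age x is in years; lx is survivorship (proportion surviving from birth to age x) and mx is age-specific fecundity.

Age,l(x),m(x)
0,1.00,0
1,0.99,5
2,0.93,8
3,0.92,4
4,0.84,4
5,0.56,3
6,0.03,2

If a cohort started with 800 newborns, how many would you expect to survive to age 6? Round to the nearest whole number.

24

Expected survivors = N0 · l_6 = 800 × 0.03 = 24 → 24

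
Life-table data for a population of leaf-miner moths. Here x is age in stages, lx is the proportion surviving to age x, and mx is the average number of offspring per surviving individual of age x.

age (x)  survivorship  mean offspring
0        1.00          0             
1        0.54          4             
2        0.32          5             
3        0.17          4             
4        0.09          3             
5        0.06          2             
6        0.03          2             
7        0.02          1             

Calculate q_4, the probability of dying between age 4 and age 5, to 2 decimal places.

q_4 = (l_4 − l_5) / l_4 = (0.09 − 0.06) / 0.09
     = 0.03 / 0.09 = 0.333333… → 0.33

0.33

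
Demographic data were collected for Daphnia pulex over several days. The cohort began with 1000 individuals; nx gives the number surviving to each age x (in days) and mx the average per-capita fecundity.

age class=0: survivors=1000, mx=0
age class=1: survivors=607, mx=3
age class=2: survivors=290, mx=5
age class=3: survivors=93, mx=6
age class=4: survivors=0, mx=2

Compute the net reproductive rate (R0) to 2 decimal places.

3.83

lx = nx/n0 = nx/1000: 1, 0.607, 0.29, 0.093, 0
lx·mx by age: 0, 1.821, 1.45, 0.558, 0
R0 = Σ lx·mx = 3.829 → 3.83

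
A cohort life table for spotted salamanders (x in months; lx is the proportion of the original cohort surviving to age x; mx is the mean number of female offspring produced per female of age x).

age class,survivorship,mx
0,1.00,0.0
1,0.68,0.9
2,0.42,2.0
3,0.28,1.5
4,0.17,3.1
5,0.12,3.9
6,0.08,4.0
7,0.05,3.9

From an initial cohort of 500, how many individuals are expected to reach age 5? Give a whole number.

Expected survivors = N0 · l_5 = 500 × 0.12 = 60 → 60

60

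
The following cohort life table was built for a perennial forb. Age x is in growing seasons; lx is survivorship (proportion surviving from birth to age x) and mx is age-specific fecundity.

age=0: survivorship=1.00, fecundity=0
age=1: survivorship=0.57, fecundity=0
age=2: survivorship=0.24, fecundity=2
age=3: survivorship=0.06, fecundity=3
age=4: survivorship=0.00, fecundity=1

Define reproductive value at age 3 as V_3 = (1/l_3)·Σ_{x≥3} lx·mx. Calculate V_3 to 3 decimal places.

3.000

lx·mx for x ≥ 3: 0.18, 0 → sum = 0.18
V_3 = 0.18 / l_3 = 0.18 / 0.06 = 3 → 3.000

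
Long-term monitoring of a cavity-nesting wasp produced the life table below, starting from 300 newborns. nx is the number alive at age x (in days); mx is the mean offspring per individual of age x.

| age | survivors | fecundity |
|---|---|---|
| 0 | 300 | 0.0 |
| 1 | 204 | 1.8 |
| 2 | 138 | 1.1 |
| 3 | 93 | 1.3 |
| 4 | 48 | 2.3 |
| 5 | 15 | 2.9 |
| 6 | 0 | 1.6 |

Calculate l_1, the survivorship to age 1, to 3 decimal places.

0.680

l_1 = n_1/n_0 = 204/300 = 0.68 → 0.680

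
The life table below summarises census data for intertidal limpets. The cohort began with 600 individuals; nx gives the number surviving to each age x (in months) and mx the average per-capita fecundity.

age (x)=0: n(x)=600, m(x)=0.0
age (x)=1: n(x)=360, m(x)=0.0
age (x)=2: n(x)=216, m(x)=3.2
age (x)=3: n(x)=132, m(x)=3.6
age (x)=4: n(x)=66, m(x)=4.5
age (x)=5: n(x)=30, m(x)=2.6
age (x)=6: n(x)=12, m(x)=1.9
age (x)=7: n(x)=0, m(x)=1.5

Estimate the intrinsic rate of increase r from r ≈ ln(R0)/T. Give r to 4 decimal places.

lx = nx/n0 = nx/600: 1, 0.6, 0.36, 0.22, 0.11, 0.05, 0.02, 0
R0 = Σ lx·mx = 0 + 0 + 1.152 + 0.792 + 0.495 + 0.13 + 0.038 + 0 = 2.607
Σ x·lx·mx = 7.538; T = 7.538/2.607 = 2.89145…
r ≈ ln(R0)/T = ln(2.607)/2.89145… = 0.331391… → 0.3314

0.3314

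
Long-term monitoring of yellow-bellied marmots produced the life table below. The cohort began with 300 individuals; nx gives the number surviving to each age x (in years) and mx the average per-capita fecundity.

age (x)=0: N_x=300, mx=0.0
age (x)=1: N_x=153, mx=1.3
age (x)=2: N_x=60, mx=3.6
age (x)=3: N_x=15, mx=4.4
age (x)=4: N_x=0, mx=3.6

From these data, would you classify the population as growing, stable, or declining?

lx = nx/n0 = nx/300: 1, 0.51, 0.2, 0.05, 0
R0 = Σ lx·mx = 0 + 0.663 + 0.72 + 0.22 + 0 = 1.603
R0 > 1, so the population is growing.

growing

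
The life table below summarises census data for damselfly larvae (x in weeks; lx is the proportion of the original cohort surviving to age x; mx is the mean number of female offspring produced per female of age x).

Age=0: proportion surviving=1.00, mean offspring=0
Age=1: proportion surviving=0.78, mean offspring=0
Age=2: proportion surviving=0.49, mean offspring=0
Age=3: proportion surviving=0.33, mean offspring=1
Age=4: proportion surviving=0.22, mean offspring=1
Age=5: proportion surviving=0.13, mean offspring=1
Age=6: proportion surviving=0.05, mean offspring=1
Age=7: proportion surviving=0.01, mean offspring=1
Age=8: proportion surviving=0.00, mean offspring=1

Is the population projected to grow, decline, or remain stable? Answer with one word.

declining

R0 = Σ lx·mx = 0 + 0 + 0 + 0.33 + 0.22 + 0.13 + 0.05 + 0.01 + 0 = 0.74
R0 < 1, so the population is declining.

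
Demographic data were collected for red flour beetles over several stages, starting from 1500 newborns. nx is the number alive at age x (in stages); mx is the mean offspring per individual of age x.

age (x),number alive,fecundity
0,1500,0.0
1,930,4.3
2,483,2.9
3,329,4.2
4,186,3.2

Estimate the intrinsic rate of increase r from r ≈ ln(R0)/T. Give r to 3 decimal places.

lx = nx/n0 = nx/1500: 1, 0.62, 0.322, 0.21933…, 0.124
R0 = Σ lx·mx = 0 + 2.666 + 0.9338 + 0.9212… + 0.3968 = 4.9178…
Σ x·lx·mx = 8.8844…; T = 8.8844…/4.9178… = 1.80658…
r ≈ ln(R0)/T = ln(4.9178…)/1.80658… = 0.8817… → 0.882

0.882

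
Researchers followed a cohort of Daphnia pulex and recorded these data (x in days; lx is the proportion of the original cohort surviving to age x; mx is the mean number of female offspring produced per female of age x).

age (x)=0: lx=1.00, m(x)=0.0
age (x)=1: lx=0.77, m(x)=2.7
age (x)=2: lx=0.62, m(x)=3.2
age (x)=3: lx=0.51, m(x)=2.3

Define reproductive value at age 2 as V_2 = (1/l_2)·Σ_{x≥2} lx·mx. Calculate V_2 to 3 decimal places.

5.092

lx·mx for x ≥ 2: 1.984, 1.173 → sum = 3.157
V_2 = 3.157 / l_2 = 3.157 / 0.62 = 5.091935… → 5.092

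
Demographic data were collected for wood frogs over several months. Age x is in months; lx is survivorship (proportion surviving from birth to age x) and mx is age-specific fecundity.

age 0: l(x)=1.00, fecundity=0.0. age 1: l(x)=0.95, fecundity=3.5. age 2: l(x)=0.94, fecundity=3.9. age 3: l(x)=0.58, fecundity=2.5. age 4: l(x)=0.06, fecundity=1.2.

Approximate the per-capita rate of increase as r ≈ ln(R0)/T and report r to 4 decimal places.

1.1920

R0 = Σ lx·mx = 0 + 3.325 + 3.666 + 1.45 + 0.072 = 8.513
Σ x·lx·mx = 15.295; T = 15.295/8.513 = 1.79666…
r ≈ ln(R0)/T = ln(8.513)/1.79666… = 1.191984… → 1.1920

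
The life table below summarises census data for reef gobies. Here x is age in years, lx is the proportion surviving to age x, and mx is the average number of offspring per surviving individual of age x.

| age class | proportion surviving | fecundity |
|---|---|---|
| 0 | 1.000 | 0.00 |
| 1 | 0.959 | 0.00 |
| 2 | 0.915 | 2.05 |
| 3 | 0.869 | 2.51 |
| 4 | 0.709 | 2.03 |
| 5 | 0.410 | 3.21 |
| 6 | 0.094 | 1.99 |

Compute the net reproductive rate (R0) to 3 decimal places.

6.999

lx·mx by age: 0, 0, 1.87575, 2.18119, 1.43927, 1.3161, 0.18706
R0 = Σ lx·mx = 6.99937 → 6.999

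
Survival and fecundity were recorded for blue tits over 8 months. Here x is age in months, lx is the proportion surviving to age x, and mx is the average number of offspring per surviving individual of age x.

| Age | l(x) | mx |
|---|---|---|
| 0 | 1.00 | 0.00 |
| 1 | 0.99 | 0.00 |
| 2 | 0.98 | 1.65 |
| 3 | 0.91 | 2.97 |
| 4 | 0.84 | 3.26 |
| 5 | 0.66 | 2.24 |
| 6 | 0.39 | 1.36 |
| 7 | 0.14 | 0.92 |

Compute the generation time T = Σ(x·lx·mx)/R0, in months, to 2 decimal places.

lx·mx: 0, 0, 1.617, 2.7027, 2.7384, 1.4784, 0.5304, 0.1288 → R0 = 9.1957
x·lx·mx: 0, 0, 3.234, 8.1081, 10.9536, 7.392, 3.1824, 0.9016 → Σ = 33.7717
T = 33.7717 / 9.1957 = 3.672553… → 3.67

3.67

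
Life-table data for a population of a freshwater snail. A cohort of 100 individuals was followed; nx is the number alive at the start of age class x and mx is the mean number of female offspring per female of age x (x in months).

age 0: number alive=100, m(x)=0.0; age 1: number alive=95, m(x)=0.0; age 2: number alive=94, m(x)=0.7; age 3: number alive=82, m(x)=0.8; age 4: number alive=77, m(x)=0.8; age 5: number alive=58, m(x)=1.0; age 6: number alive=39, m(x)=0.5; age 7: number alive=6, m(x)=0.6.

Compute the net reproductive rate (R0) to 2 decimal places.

2.74

lx = nx/n0 = nx/100: 1, 0.95, 0.94, 0.82, 0.77, 0.58, 0.39, 0.06
lx·mx by age: 0, 0, 0.658, 0.656, 0.616, 0.58, 0.195, 0.036
R0 = Σ lx·mx = 2.741 → 2.74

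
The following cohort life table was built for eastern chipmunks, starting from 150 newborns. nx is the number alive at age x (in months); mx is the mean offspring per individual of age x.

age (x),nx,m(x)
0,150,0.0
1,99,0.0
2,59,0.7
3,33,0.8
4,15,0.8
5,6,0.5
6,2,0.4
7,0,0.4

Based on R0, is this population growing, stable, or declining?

lx = nx/n0 = nx/150: 1, 0.66, 0.39333…, 0.22, 0.1, 0.04, 0.01333…, 0
R0 = Σ lx·mx = 0 + 0 + 0.275333… + 0.176 + 0.08 + 0.02 + 0.005333… + 0 = 0.556667…
R0 < 1, so the population is declining.

declining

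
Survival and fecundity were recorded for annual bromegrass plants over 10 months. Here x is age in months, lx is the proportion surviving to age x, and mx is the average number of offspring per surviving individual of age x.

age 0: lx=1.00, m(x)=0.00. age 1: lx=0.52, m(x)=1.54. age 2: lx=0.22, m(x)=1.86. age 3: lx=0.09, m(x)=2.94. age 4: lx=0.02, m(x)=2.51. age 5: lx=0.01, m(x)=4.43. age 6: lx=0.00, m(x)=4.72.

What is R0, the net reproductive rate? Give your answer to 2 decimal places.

1.57

lx·mx by age: 0, 0.8008, 0.4092, 0.2646, 0.0502, 0.0443, 0
R0 = Σ lx·mx = 1.5691 → 1.57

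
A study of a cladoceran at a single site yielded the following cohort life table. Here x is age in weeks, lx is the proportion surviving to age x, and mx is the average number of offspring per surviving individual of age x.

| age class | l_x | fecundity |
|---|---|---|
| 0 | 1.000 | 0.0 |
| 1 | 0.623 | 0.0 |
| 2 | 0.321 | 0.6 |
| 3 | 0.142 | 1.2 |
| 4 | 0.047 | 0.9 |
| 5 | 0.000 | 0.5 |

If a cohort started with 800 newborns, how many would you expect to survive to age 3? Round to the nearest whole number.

Expected survivors = N0 · l_3 = 800 × 0.142 = 113.6 → 114

114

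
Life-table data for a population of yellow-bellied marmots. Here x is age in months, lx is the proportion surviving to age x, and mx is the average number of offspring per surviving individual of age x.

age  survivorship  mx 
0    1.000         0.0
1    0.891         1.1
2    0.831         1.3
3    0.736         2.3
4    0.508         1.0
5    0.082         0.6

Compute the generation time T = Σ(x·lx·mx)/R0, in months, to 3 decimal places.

lx·mx: 0, 0.9801, 1.0803, 1.6928, 0.508, 0.0492 → R0 = 4.3104
x·lx·mx: 0, 0.9801, 2.1606, 5.0784, 2.032, 0.246 → Σ = 10.4971
T = 10.4971 / 4.3104 = 2.435296… → 2.435

2.435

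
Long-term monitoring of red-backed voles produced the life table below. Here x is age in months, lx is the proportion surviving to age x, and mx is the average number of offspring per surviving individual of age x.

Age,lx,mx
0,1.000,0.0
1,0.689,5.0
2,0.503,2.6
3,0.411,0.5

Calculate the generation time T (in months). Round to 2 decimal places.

lx·mx: 0, 3.445, 1.3078, 0.2055 → R0 = 4.9583
x·lx·mx: 0, 3.445, 2.6156, 0.6165 → Σ = 6.6771
T = 6.6771 / 4.9583 = 1.346651… → 1.35

1.35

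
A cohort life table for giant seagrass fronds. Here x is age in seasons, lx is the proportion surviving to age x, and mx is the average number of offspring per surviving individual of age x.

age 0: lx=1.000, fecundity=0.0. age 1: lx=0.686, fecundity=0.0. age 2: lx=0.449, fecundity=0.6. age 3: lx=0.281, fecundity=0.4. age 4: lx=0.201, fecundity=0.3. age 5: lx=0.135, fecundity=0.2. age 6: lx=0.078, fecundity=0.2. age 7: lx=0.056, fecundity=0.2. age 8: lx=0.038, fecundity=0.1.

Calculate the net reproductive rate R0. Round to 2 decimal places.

lx·mx by age: 0, 0, 0.2694, 0.1124, 0.0603, 0.027, 0.0156, 0.0112, 0.0038
R0 = Σ lx·mx = 0.4997 → 0.50

0.50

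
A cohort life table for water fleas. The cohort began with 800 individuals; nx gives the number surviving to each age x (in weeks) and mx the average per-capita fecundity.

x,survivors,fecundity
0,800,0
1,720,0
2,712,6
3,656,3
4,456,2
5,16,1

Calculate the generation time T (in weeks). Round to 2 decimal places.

2.54

lx = nx/n0 = nx/800: 1, 0.9, 0.89, 0.82, 0.57, 0.02
lx·mx: 0, 0, 5.34, 2.46, 1.14, 0.02 → R0 = 8.96
x·lx·mx: 0, 0, 10.68, 7.38, 4.56, 0.1 → Σ = 22.72
T = 22.72 / 8.96 = 2.535714… → 2.54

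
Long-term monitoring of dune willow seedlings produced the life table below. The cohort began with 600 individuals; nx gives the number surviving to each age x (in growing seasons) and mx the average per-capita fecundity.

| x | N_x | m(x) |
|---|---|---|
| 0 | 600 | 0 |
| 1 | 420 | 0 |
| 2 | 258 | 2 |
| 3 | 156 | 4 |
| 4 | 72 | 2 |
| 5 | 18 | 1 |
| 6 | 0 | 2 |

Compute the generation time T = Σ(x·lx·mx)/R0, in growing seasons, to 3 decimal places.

lx = nx/n0 = nx/600: 1, 0.7, 0.43, 0.26, 0.12, 0.03, 0
lx·mx: 0, 0, 0.86, 1.04, 0.24, 0.03, 0 → R0 = 2.17
x·lx·mx: 0, 0, 1.72, 3.12, 0.96, 0.15, 0 → Σ = 5.95
T = 5.95 / 2.17 = 2.741935… → 2.742

2.742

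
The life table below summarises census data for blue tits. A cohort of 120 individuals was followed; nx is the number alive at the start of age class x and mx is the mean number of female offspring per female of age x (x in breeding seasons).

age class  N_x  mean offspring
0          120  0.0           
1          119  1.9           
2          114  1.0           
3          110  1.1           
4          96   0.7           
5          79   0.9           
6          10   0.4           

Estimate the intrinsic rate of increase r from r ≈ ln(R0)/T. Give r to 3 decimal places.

0.665

lx = nx/n0 = nx/120: 1, 0.99167…, 0.95, 0.91667…, 0.8, 0.65833…, 0.08333…
R0 = Σ lx·mx = 0 + 1.88417… + 0.95 + 1.00833… + 0.56 + 0.5925… + 0.03333… = 5.028333…
Σ x·lx·mx = 12.211667…; T = 12.211667…/5.028333… = 2.42857…
r ≈ ln(R0)/T = ln(5.028333…)/2.42857… = 0.66504… → 0.665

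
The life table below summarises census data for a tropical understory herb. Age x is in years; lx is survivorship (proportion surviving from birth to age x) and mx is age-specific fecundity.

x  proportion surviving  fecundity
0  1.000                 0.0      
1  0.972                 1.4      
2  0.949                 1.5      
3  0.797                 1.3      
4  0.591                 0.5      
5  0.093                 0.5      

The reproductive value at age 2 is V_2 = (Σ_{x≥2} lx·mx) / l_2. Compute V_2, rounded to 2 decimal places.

lx·mx for x ≥ 2: 1.4235, 1.0361, 0.2955, 0.0465 → sum = 2.8016
V_2 = 2.8016 / l_2 = 2.8016 / 0.949 = 2.95216… → 2.95

2.95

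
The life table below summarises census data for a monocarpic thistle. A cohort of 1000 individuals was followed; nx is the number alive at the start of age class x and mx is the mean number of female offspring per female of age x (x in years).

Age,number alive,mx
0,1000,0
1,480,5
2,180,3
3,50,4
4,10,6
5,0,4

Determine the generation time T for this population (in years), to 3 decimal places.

lx = nx/n0 = nx/1000: 1, 0.48, 0.18, 0.05, 0.01, 0
lx·mx: 0, 2.4, 0.54, 0.2, 0.06, 0 → R0 = 3.2
x·lx·mx: 0, 2.4, 1.08, 0.6, 0.24, 0 → Σ = 4.32
T = 4.32 / 3.2 = 1.35 → 1.350

1.350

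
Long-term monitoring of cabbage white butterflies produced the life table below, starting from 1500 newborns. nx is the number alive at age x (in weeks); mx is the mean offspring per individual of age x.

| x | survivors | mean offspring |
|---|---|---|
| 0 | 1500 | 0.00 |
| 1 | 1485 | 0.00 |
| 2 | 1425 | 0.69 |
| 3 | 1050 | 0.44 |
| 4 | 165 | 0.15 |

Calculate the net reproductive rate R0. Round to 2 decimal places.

0.98

lx = nx/n0 = nx/1500: 1, 0.99, 0.95, 0.7, 0.11
lx·mx by age: 0, 0, 0.6555, 0.308, 0.0165
R0 = Σ lx·mx = 0.98 → 0.98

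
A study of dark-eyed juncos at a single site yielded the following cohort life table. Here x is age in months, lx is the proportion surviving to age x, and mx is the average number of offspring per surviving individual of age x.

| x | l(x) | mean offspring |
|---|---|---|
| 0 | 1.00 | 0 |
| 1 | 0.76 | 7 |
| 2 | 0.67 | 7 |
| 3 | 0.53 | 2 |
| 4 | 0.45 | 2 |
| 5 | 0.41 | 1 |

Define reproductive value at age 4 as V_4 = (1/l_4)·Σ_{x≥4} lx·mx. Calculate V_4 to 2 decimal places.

2.91

lx·mx for x ≥ 4: 0.9, 0.41 → sum = 1.31
V_4 = 1.31 / l_4 = 1.31 / 0.45 = 2.911111… → 2.91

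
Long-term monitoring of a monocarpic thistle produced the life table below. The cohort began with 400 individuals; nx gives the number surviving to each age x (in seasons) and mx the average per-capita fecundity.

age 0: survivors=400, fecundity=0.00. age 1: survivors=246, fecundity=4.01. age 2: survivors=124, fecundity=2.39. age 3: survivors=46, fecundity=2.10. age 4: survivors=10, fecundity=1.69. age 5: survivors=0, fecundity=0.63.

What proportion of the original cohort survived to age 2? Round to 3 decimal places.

l_2 = n_2/n_0 = 124/400 = 0.31 → 0.310

0.310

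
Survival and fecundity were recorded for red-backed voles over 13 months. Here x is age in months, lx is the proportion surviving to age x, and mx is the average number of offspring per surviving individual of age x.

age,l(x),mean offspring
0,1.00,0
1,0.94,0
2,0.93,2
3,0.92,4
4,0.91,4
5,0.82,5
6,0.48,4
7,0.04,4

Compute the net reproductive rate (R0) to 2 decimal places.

15.36

lx·mx by age: 0, 0, 1.86, 3.68, 3.64, 4.1, 1.92, 0.16
R0 = Σ lx·mx = 15.36 → 15.36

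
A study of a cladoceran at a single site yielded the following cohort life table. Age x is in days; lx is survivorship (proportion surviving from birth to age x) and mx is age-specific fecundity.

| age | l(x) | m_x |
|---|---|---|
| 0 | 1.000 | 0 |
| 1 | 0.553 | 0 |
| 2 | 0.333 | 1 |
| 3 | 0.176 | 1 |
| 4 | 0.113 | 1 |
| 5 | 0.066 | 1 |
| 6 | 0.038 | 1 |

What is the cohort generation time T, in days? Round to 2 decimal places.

lx·mx: 0, 0, 0.333, 0.176, 0.113, 0.066, 0.038 → R0 = 0.726
x·lx·mx: 0, 0, 0.666, 0.528, 0.452, 0.33, 0.228 → Σ = 2.204
T = 2.204 / 0.726 = 3.035813… → 3.04

3.04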